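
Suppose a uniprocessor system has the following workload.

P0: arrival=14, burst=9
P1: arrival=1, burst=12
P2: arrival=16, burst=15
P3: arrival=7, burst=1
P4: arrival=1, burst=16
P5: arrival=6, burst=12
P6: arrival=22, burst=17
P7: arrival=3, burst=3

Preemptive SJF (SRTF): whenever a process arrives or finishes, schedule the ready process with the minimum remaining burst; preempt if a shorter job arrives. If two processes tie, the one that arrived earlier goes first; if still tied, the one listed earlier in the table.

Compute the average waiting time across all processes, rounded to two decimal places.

18.50

Timeline: | idle 0-1 | P1 1-3 | P7 3-6 | P1 6-7 | P3 7-8 | P1 8-17 | P0 17-26 | P5 26-38 | P2 38-53 | P4 53-69 | P6 69-86 |
Completion: P0=26  P1=17  P2=53  P3=8  P4=69  P5=38  P6=86  P7=6
Waiting times: P0=3, P1=4, P2=22, P3=0, P4=52, P5=20, P6=47, P7=0
Average waiting = (3+4+22+0+52+20+47+0) / 8 = 148/8 = 18.50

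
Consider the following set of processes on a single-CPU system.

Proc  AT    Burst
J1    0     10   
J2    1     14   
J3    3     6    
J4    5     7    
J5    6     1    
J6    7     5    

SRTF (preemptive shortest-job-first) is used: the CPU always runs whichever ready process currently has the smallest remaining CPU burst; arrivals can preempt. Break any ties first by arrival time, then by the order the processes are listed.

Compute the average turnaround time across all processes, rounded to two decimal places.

Schedule: | J1 0-3 | J3 3-6 | J5 6-7 | J3 7-10 | J6 10-15 | J1 15-22 | J4 22-29 | J2 29-43 |
Completion: J1=22  J2=43  J3=10  J4=29  J5=7  J6=15
Turnaround (C−A): J1=22  J2=42  J3=7  J4=24  J5=1  J6=8
Turnaround times: J1=22, J2=42, J3=7, J4=24, J5=1, J6=8
Average turnaround = (22+42+7+24+1+8) / 6 = 104/6 = 17.33

17.33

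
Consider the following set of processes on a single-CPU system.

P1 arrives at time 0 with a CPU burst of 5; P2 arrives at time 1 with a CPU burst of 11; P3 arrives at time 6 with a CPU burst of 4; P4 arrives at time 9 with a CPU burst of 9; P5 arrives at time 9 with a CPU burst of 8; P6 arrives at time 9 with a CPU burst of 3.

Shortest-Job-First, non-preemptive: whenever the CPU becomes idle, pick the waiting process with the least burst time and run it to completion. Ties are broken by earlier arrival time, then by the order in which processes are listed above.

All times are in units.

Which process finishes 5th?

P5

Gantt: | P1 0-5 | P2 5-16 | P6 16-19 | P3 19-23 | P5 23-31 | P4 31-40 |
Completion: P1=5  P2=16  P3=23  P4=40  P5=31  P6=19
Finish order: P1 → P2 → P6 → P3 → P5 → P4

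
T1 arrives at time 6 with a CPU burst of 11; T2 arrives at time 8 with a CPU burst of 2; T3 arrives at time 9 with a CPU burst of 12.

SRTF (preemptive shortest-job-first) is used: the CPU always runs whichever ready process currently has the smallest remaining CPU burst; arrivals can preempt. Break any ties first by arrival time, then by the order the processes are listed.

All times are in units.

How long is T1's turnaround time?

13

Gantt: | idle 0-6 | T1 6-8 | T2 8-10 | T1 10-19 | T3 19-31 |
Completion: T1=19  T2=10  T3=31
Turnaround (C−A): T1=13  T2=2  T3=22
Turnaround(T1) = completion − arrival = 19 − 6 = 13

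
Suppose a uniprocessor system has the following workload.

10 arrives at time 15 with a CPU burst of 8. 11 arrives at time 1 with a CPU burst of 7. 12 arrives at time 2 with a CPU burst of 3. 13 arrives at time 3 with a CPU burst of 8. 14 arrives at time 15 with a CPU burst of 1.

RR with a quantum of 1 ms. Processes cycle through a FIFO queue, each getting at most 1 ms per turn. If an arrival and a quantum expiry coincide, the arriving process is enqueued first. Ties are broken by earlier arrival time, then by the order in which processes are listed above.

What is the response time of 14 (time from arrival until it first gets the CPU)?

2

Timeline: | idle 0-1 | 11 1-2 | 12 2-3 | 11 3-4 | 13 4-5 | 12 5-6 | 11 6-7 | 13 7-8 | 12 8-9 | 11 9-10 | 13 10-11 | 11 11-12 | 13 12-13 | 11 13-14 | 13 14-15 | 11 15-16 | 10 16-17 | 14 17-18 | 13 18-19 | 10 19-20 | 13 20-21 | 10 21-22 | 13 22-23 | 10 23-28 |
Completion: 10=28  11=16  12=9  13=23  14=18
Turnaround (C−A): 10=13  11=15  12=7  13=20  14=3
Response(14) = first start − arrival = 17 − 15 = 2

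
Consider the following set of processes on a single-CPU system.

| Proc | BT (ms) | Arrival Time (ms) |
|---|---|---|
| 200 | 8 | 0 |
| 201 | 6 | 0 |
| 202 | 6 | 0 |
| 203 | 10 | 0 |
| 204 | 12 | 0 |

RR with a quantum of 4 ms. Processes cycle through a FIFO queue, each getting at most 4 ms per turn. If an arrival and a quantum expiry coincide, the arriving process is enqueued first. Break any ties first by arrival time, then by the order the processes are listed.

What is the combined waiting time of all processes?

Gantt: | 200 0-4 | 201 4-8 | 202 8-12 | 203 12-16 | 204 16-20 | 200 20-24 | 201 24-26 | 202 26-28 | 203 28-32 | 204 32-36 | 203 36-38 | 204 38-42 |
Completion: 200=24  201=26  202=28  203=38  204=42
Waiting = turnaround − burst: 200=16, 201=20, 202=22, 203=28, 204=30
Total waiting = 16 + 20 + 22 + 28 + 30 = 116

116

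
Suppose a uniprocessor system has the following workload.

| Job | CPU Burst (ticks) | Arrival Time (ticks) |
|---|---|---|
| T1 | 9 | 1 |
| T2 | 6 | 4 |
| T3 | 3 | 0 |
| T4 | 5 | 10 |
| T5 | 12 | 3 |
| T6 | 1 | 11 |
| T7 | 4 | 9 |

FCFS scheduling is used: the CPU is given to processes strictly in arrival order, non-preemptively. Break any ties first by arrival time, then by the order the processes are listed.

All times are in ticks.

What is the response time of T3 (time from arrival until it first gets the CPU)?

0

Schedule: | T3 0-3 | T1 3-12 | T5 12-24 | T2 24-30 | T7 30-34 | T4 34-39 | T6 39-40 |
Completion: T1=12  T2=30  T3=3  T4=39  T5=24  T6=40  T7=34
Turnaround (C−A): T1=11  T2=26  T3=3  T4=29  T5=21  T6=29  T7=25
Response(T3) = first start − arrival = 0 − 0 = 0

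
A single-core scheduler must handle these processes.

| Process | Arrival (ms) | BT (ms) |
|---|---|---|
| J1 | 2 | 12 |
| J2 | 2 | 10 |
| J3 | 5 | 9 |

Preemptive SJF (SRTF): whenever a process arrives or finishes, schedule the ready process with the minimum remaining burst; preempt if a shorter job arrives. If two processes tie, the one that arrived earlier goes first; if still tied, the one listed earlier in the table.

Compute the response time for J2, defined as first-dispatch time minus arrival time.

0

Timeline: | idle 0-2 | J2 2-12 | J3 12-21 | J1 21-33 |
Completion: J1=33  J2=12  J3=21
Turnaround (C−A): J1=31  J2=10  J3=16
Response(J2) = first start − arrival = 2 − 2 = 0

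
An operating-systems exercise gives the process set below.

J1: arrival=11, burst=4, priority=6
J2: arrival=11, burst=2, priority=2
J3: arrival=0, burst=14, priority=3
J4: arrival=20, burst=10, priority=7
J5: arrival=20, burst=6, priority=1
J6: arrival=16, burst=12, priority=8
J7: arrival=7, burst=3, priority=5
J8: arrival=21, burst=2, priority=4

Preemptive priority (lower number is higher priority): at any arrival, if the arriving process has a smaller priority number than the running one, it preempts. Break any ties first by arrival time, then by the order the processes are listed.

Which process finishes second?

J3

Schedule: | J3 0-11 | J2 11-13 | J3 13-16 | J7 16-19 | J1 19-20 | J5 20-26 | J8 26-28 | J1 28-31 | J4 31-41 | J6 41-53 |
Completion: J1=31  J2=13  J3=16  J4=41  J5=26  J6=53  J7=19  J8=28
Turnaround (C−A): J1=20  J2=2  J3=16  J4=21  J5=6  J6=37  J7=12  J8=7
Finish order: J2 → J3 → J7 → J5 → J8 → J1 → J4 → J6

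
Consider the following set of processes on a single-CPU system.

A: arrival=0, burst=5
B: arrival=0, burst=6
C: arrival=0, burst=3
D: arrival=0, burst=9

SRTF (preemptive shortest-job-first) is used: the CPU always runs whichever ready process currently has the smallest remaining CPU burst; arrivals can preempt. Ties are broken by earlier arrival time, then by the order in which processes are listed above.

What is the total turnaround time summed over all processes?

48

Timeline: | C 0-3 | A 3-8 | B 8-14 | D 14-23 |
Completion: A=8  B=14  C=3  D=23
Turnaround (C−A): A=8  B=14  C=3  D=23
Turnaround = completion − arrival: A=8, B=14, C=3, D=23
Total turnaround = 8 + 14 + 3 + 23 = 48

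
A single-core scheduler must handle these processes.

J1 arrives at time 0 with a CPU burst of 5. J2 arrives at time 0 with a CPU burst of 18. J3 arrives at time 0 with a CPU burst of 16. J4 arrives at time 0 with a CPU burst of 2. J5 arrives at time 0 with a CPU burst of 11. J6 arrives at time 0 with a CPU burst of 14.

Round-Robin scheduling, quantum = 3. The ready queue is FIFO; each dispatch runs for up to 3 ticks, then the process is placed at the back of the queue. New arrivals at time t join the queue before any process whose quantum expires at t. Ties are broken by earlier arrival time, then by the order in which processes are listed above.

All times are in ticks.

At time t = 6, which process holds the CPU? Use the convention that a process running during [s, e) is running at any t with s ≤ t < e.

Timeline: | J1 0-3 | J2 3-6 | J3 6-9 | J4 9-11 | J5 11-14 | J6 14-17 | J1 17-19 | J2 19-22 | J3 22-25 | J5 25-28 | J6 28-31 | J2 31-34 | J3 34-37 | J5 37-40 | J6 40-43 | J2 43-46 | J3 46-49 | J5 49-51 | J6 51-54 | J2 54-57 | J3 57-60 | J6 60-62 | J2 62-65 | J3 65-66 |
Completion: J1=19  J2=65  J3=66  J4=11  J5=51  J6=62
Turnaround (C−A): J1=19  J2=65  J3=66  J4=11  J5=51  J6=62

J3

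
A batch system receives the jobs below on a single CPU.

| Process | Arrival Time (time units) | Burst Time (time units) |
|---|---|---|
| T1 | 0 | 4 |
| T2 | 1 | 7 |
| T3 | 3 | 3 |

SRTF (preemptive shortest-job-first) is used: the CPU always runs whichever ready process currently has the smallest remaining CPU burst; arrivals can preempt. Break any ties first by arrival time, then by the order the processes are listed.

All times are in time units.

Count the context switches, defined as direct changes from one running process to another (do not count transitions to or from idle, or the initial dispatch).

2

Gantt: | T1 0-4 | T3 4-7 | T2 7-14 |
Completion: T1=4  T2=14  T3=7
Turnaround (C−A): T1=4  T2=13  T3=4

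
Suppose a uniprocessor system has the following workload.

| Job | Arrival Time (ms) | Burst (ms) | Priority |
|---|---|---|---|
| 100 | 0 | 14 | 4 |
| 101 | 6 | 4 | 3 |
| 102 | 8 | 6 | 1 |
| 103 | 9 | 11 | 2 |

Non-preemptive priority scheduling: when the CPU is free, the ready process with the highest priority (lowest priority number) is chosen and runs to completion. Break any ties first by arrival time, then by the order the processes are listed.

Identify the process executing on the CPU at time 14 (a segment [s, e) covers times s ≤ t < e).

102

Schedule: | 100 0-14 | 102 14-20 | 103 20-31 | 101 31-35 |
Completion: 100=14  101=35  102=20  103=31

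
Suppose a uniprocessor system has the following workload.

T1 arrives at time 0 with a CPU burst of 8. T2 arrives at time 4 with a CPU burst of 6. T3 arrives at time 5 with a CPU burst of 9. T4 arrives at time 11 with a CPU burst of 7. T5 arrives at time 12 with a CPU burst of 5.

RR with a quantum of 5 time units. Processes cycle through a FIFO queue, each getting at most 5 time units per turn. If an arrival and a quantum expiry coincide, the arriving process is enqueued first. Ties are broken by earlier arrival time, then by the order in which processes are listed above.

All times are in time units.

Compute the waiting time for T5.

12

Schedule: | T1 0-5 | T2 5-10 | T3 10-15 | T1 15-18 | T2 18-19 | T4 19-24 | T5 24-29 | T3 29-33 | T4 33-35 |
Completion: T1=18  T2=19  T3=33  T4=35  T5=29
Turnaround (C−A): T1=18  T2=15  T3=28  T4=24  T5=17
Waiting(T5) = turnaround − burst = 17 − 5 = 12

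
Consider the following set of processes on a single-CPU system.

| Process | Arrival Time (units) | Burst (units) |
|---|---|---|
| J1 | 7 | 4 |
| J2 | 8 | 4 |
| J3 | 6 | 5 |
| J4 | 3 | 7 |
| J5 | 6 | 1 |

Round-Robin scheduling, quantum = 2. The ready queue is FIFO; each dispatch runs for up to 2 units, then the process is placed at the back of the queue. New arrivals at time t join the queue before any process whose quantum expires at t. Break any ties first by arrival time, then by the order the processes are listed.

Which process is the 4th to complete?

Schedule: | idle 0-3 | J4 3-7 | J3 7-9 | J5 9-10 | J1 10-12 | J4 12-14 | J2 14-16 | J3 16-18 | J1 18-20 | J4 20-21 | J2 21-23 | J3 23-24 |
Completion: J1=20  J2=23  J3=24  J4=21  J5=10
Finish order: J5 → J1 → J4 → J2 → J3

J2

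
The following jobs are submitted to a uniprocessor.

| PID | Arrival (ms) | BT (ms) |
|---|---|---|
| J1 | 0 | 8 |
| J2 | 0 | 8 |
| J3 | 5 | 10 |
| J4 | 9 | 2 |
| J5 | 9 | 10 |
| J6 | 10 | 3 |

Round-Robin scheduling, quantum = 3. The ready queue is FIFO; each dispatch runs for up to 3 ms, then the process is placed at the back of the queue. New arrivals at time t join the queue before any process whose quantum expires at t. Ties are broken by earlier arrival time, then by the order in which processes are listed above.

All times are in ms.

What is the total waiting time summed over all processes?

101

Schedule: | J1 0-3 | J2 3-6 | J1 6-9 | J3 9-12 | J2 12-15 | J4 15-17 | J5 17-20 | J1 20-22 | J6 22-25 | J3 25-28 | J2 28-30 | J5 30-33 | J3 33-36 | J5 36-39 | J3 39-40 | J5 40-41 |
Completion: J1=22  J2=30  J3=40  J4=17  J5=41  J6=25
Waiting = turnaround − burst: J1=14, J2=22, J3=25, J4=6, J5=22, J6=12
Total waiting = 14 + 22 + 25 + 6 + 22 + 12 = 101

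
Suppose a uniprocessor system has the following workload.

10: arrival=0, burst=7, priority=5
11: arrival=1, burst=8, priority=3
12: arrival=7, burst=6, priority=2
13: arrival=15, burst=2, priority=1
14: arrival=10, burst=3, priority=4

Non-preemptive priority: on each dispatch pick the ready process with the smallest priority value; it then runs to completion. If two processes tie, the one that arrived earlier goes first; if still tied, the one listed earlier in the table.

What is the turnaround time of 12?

Timeline: | 10 0-7 | 12 7-13 | 11 13-21 | 13 21-23 | 14 23-26 |
Completion: 10=7  11=21  12=13  13=23  14=26
Turnaround(12) = completion − arrival = 13 − 7 = 6

6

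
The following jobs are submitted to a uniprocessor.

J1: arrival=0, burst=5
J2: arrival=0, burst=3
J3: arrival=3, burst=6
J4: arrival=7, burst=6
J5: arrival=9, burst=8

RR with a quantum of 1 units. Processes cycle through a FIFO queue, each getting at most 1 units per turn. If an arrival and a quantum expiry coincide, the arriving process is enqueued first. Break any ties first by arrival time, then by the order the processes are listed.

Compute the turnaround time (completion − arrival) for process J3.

18

Gantt: | J1 0-1 | J2 1-2 | J1 2-3 | J2 3-4 | J3 4-5 | J1 5-6 | J2 6-7 | J3 7-8 | J1 8-9 | J4 9-10 | J3 10-11 | J5 11-12 | J1 12-13 | J4 13-14 | J3 14-15 | J5 15-16 | J4 16-17 | J3 17-18 | J5 18-19 | J4 19-20 | J3 20-21 | J5 21-22 | J4 22-23 | J5 23-24 | J4 24-25 | J5 25-28 |
Completion: J1=13  J2=7  J3=21  J4=25  J5=28
Turnaround(J3) = completion − arrival = 21 − 3 = 18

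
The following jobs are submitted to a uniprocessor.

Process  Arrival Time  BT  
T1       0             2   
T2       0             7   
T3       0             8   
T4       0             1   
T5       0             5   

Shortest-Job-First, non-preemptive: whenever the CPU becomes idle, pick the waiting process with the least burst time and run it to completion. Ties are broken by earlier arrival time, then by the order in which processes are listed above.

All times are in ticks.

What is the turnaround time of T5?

8

Gantt: | T4 0-1 | T1 1-3 | T5 3-8 | T2 8-15 | T3 15-23 |
Completion: T1=3  T2=15  T3=23  T4=1  T5=8
Turnaround(T5) = completion − arrival = 8 − 0 = 8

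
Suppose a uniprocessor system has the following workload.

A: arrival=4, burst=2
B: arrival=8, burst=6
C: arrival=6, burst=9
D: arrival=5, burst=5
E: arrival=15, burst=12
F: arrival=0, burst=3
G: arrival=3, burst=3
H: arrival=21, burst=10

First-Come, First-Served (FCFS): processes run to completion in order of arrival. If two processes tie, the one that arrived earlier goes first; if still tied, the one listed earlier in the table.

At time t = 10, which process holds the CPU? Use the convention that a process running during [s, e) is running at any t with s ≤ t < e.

Timeline: | F 0-3 | G 3-6 | A 6-8 | D 8-13 | C 13-22 | B 22-28 | E 28-40 | H 40-50 |
Completion: A=8  B=28  C=22  D=13  E=40  F=3  G=6  H=50

D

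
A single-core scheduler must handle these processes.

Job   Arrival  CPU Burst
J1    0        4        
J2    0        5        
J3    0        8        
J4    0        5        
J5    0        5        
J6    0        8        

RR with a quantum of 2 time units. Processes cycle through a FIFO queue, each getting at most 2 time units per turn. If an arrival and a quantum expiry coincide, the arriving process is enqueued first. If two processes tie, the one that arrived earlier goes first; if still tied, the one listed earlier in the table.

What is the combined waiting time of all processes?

129

Gantt: | J1 0-2 | J2 2-4 | J3 4-6 | J4 6-8 | J5 8-10 | J6 10-12 | J1 12-14 | J2 14-16 | J3 16-18 | J4 18-20 | J5 20-22 | J6 22-24 | J2 24-25 | J3 25-27 | J4 27-28 | J5 28-29 | J6 29-31 | J3 31-33 | J6 33-35 |
Completion: J1=14  J2=25  J3=33  J4=28  J5=29  J6=35
Turnaround (C−A): J1=14  J2=25  J3=33  J4=28  J5=29  J6=35
Waiting = turnaround − burst: J1=10, J2=20, J3=25, J4=23, J5=24, J6=27
Total waiting = 10 + 20 + 25 + 23 + 24 + 27 = 129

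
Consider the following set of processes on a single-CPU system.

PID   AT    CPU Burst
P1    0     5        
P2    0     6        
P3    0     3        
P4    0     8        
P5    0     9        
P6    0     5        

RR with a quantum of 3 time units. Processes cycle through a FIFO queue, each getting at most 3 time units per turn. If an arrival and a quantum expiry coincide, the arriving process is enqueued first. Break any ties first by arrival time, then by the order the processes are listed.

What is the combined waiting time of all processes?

116

Gantt: | P1 0-3 | P2 3-6 | P3 6-9 | P4 9-12 | P5 12-15 | P6 15-18 | P1 18-20 | P2 20-23 | P4 23-26 | P5 26-29 | P6 29-31 | P4 31-33 | P5 33-36 |
Completion: P1=20  P2=23  P3=9  P4=33  P5=36  P6=31
Turnaround (C−A): P1=20  P2=23  P3=9  P4=33  P5=36  P6=31
Waiting = turnaround − burst: P1=15, P2=17, P3=6, P4=25, P5=27, P6=26
Total waiting = 15 + 17 + 6 + 25 + 27 + 26 = 116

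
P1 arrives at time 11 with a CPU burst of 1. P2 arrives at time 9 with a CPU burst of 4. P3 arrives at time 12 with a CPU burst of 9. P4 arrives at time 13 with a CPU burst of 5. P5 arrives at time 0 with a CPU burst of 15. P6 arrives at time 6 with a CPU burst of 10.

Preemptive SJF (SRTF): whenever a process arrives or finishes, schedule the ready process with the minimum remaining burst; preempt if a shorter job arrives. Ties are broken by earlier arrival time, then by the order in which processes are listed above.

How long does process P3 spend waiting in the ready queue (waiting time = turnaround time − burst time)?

Timeline: | P5 0-9 | P2 9-11 | P1 11-12 | P2 12-14 | P4 14-19 | P5 19-25 | P3 25-34 | P6 34-44 |
Completion: P1=12  P2=14  P3=34  P4=19  P5=25  P6=44
Turnaround (C−A): P1=1  P2=5  P3=22  P4=6  P5=25  P6=38
Waiting(P3) = turnaround − burst = 22 − 9 = 13

13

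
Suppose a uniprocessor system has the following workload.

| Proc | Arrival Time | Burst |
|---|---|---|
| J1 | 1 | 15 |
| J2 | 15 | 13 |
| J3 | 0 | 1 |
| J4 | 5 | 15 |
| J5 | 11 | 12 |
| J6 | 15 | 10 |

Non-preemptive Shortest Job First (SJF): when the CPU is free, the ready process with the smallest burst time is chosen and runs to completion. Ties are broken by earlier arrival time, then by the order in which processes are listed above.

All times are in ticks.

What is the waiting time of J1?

Timeline: | J3 0-1 | J1 1-16 | J6 16-26 | J5 26-38 | J2 38-51 | J4 51-66 |
Completion: J1=16  J2=51  J3=1  J4=66  J5=38  J6=26
Turnaround (C−A): J1=15  J2=36  J3=1  J4=61  J5=27  J6=11
Waiting(J1) = turnaround − burst = 15 − 15 = 0

0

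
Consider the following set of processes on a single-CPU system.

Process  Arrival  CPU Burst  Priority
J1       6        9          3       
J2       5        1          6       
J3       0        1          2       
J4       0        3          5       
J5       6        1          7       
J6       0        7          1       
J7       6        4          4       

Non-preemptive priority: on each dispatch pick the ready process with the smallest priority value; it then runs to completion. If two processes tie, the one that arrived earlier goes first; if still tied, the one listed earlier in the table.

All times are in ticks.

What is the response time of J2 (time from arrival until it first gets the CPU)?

19

Timeline: | J6 0-7 | J3 7-8 | J1 8-17 | J7 17-21 | J4 21-24 | J2 24-25 | J5 25-26 |
Completion: J1=17  J2=25  J3=8  J4=24  J5=26  J6=7  J7=21
Response(J2) = first start − arrival = 24 − 5 = 19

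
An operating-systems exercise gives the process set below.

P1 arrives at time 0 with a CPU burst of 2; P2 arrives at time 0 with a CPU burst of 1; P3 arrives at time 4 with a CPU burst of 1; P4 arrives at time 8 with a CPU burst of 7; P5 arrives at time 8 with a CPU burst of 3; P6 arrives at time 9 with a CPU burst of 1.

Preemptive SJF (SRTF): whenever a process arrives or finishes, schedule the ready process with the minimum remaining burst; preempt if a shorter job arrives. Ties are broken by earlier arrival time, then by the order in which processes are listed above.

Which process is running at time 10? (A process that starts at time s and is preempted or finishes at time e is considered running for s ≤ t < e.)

Schedule: | P2 0-1 | P1 1-3 | idle 3-4 | P3 4-5 | idle 5-8 | P5 8-9 | P6 9-10 | P5 10-12 | P4 12-19 |
Completion: P1=3  P2=1  P3=5  P4=19  P5=12  P6=10
Turnaround (C−A): P1=3  P2=1  P3=1  P4=11  P5=4  P6=1

P5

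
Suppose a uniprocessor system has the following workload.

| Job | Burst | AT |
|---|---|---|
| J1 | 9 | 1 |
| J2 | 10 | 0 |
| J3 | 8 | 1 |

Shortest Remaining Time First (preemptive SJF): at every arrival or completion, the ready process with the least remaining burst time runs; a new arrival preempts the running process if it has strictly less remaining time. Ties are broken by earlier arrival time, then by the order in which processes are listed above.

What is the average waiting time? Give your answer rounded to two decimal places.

8.33

Timeline: | J2 0-1 | J3 1-9 | J2 9-18 | J1 18-27 |
Completion: J1=27  J2=18  J3=9
Waiting times: J1=17, J2=8, J3=0
Average waiting = (17+8+0) / 3 = 25/3 = 8.33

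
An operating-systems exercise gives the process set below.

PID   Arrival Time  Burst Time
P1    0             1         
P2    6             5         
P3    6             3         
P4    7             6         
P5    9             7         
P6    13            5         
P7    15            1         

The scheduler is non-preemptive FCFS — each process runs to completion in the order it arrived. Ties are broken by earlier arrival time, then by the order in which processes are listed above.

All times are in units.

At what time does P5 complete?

Schedule: | P1 0-1 | idle 1-6 | P2 6-11 | P3 11-14 | P4 14-20 | P5 20-27 | P6 27-32 | P7 32-33 |
Completion: P1=1  P2=11  P3=14  P4=20  P5=27  P6=32  P7=33

27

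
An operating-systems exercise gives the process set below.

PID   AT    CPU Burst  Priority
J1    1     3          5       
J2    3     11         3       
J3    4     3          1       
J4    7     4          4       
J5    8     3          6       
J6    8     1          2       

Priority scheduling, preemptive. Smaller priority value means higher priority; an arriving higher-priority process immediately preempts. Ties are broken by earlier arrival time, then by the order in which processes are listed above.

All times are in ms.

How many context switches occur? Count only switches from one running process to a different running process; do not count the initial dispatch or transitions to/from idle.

Schedule: | idle 0-1 | J1 1-3 | J2 3-4 | J3 4-7 | J2 7-8 | J6 8-9 | J2 9-18 | J4 18-22 | J1 22-23 | J5 23-26 |
Completion: J1=23  J2=18  J3=7  J4=22  J5=26  J6=9
Turnaround (C−A): J1=22  J2=15  J3=3  J4=15  J5=18  J6=1

8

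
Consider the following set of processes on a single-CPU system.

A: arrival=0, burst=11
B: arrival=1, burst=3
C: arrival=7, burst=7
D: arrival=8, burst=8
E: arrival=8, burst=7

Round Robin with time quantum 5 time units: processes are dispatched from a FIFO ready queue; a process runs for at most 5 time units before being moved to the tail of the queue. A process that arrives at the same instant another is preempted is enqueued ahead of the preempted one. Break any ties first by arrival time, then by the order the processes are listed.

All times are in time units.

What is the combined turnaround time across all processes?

Timeline: | A 0-5 | B 5-8 | A 8-13 | C 13-18 | D 18-23 | E 23-28 | A 28-29 | C 29-31 | D 31-34 | E 34-36 |
Completion: A=29  B=8  C=31  D=34  E=36
Turnaround (C−A): A=29  B=7  C=24  D=26  E=28
Turnaround = completion − arrival: A=29, B=7, C=24, D=26, E=28
Total turnaround = 29 + 7 + 24 + 26 + 28 = 114

114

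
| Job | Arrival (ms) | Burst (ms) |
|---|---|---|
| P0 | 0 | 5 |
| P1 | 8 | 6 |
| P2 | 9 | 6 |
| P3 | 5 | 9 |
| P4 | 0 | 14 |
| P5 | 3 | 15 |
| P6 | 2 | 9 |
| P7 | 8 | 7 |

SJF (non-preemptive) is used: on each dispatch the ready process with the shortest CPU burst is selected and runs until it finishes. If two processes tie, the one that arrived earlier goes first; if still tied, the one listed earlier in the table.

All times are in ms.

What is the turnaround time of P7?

25

Gantt: | P0 0-5 | P6 5-14 | P1 14-20 | P2 20-26 | P7 26-33 | P3 33-42 | P4 42-56 | P5 56-71 |
Completion: P0=5  P1=20  P2=26  P3=42  P4=56  P5=71  P6=14  P7=33
Turnaround(P7) = completion − arrival = 33 − 8 = 25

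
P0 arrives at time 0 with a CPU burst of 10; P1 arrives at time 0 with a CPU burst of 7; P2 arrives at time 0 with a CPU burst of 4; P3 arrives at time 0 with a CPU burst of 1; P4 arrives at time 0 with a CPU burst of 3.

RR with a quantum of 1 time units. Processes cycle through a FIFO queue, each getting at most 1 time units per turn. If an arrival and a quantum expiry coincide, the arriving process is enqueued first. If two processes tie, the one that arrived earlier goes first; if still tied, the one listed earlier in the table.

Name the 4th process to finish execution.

Schedule: | P0 0-1 | P1 1-2 | P2 2-3 | P3 3-4 | P4 4-5 | P0 5-6 | P1 6-7 | P2 7-8 | P4 8-9 | P0 9-10 | P1 10-11 | P2 11-12 | P4 12-13 | P0 13-14 | P1 14-15 | P2 15-16 | P0 16-17 | P1 17-18 | P0 18-19 | P1 19-20 | P0 20-21 | P1 21-22 | P0 22-25 |
Completion: P0=25  P1=22  P2=16  P3=4  P4=13
Turnaround (C−A): P0=25  P1=22  P2=16  P3=4  P4=13
Finish order: P3 → P4 → P2 → P1 → P0

P1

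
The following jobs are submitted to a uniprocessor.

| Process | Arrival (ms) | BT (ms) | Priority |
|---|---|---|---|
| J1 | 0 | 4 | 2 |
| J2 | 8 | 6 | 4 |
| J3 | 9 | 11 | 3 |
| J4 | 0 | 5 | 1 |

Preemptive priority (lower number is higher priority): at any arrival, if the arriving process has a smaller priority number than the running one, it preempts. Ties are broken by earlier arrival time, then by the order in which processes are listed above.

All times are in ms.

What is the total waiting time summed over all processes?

17

Schedule: | J4 0-5 | J1 5-9 | J3 9-20 | J2 20-26 |
Completion: J1=9  J2=26  J3=20  J4=5
Turnaround (C−A): J1=9  J2=18  J3=11  J4=5
Waiting = turnaround − burst: J1=5, J2=12, J3=0, J4=0
Total waiting = 5 + 12 + 0 + 0 = 17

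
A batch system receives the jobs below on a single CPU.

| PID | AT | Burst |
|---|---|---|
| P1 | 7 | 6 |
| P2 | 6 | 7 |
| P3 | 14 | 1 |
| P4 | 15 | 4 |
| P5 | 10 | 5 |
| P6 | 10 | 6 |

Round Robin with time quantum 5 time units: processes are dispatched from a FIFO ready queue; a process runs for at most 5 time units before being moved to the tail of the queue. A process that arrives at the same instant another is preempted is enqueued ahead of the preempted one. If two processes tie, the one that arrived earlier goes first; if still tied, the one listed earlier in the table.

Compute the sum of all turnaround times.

Gantt: | idle 0-6 | P2 6-11 | P1 11-16 | P5 16-21 | P6 21-26 | P2 26-28 | P3 28-29 | P4 29-33 | P1 33-34 | P6 34-35 |
Completion: P1=34  P2=28  P3=29  P4=33  P5=21  P6=35
Turnaround = completion − arrival: P1=27, P2=22, P3=15, P4=18, P5=11, P6=25
Total turnaround = 27 + 22 + 15 + 18 + 11 + 25 = 118

118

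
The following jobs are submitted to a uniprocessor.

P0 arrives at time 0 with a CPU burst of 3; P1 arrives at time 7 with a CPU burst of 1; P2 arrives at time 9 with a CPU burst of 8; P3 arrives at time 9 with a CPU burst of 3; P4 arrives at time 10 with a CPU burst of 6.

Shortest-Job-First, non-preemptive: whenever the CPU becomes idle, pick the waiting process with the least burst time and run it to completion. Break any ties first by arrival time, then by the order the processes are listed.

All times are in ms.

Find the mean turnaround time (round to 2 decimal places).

Gantt: | P0 0-3 | idle 3-7 | P1 7-8 | idle 8-9 | P3 9-12 | P4 12-18 | P2 18-26 |
Completion: P0=3  P1=8  P2=26  P3=12  P4=18
Turnaround (C−A): P0=3  P1=1  P2=17  P3=3  P4=8
Turnaround times: P0=3, P1=1, P2=17, P3=3, P4=8
Average turnaround = (3+1+17+3+8) / 5 = 32/5 = 6.40

6.40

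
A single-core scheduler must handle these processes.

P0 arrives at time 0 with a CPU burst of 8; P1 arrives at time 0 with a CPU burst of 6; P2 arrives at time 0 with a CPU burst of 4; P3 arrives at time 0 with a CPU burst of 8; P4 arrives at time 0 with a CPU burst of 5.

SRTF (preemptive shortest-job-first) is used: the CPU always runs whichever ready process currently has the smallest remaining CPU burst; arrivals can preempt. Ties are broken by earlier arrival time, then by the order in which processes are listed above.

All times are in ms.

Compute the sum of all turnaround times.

82

Schedule: | P2 0-4 | P4 4-9 | P1 9-15 | P0 15-23 | P3 23-31 |
Completion: P0=23  P1=15  P2=4  P3=31  P4=9
Turnaround = completion − arrival: P0=23, P1=15, P2=4, P3=31, P4=9
Total turnaround = 23 + 15 + 4 + 31 + 9 = 82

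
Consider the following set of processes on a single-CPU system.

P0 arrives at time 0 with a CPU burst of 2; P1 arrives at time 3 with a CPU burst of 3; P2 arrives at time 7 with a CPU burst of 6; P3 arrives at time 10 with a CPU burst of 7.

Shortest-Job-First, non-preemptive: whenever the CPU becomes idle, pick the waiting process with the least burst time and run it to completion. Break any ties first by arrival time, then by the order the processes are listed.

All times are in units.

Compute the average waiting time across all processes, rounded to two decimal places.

Timeline: | P0 0-2 | idle 2-3 | P1 3-6 | idle 6-7 | P2 7-13 | P3 13-20 |
Completion: P0=2  P1=6  P2=13  P3=20
Turnaround (C−A): P0=2  P1=3  P2=6  P3=10
Waiting times: P0=0, P1=0, P2=0, P3=3
Average waiting = (0+0+0+3) / 4 = 3/4 = 0.75

0.75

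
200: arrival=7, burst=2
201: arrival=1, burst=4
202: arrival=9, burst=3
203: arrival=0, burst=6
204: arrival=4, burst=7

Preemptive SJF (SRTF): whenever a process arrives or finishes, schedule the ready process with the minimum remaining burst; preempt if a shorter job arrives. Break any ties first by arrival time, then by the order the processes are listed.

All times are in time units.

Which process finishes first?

Timeline: | 203 0-1 | 201 1-5 | 203 5-7 | 200 7-9 | 203 9-12 | 202 12-15 | 204 15-22 |
Completion: 200=9  201=5  202=15  203=12  204=22
Turnaround (C−A): 200=2  201=4  202=6  203=12  204=18
Finish order: 201 → 200 → 203 → 202 → 204

201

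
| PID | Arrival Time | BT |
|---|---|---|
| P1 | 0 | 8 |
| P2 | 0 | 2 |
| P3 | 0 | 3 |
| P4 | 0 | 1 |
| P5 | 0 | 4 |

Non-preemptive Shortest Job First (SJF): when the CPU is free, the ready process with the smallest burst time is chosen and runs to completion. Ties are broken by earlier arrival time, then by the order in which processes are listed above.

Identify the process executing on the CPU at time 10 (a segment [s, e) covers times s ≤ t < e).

Timeline: | P4 0-1 | P2 1-3 | P3 3-6 | P5 6-10 | P1 10-18 |
Completion: P1=18  P2=3  P3=6  P4=1  P5=10
Turnaround (C−A): P1=18  P2=3  P3=6  P4=1  P5=10

P1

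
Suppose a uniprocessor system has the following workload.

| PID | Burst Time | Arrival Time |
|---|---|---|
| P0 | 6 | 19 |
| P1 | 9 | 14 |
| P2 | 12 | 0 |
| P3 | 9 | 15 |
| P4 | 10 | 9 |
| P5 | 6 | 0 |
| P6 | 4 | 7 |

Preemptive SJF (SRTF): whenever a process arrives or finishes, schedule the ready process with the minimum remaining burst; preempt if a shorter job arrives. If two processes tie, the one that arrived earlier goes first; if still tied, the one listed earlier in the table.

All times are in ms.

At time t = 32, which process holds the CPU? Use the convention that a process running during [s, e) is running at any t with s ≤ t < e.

Schedule: | P5 0-6 | P2 6-7 | P6 7-11 | P4 11-21 | P0 21-27 | P1 27-36 | P3 36-45 | P2 45-56 |
Completion: P0=27  P1=36  P2=56  P3=45  P4=21  P5=6  P6=11
Turnaround (C−A): P0=8  P1=22  P2=56  P3=30  P4=12  P5=6  P6=4

P1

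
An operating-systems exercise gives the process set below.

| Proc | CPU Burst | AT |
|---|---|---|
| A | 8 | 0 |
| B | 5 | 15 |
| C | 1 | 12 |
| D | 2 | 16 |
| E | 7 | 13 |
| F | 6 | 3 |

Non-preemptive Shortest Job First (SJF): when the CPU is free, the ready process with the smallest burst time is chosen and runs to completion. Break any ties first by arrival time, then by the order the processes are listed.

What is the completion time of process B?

Timeline: | A 0-8 | F 8-14 | C 14-15 | B 15-20 | D 20-22 | E 22-29 |
Completion: A=8  B=20  C=15  D=22  E=29  F=14
Turnaround (C−A): A=8  B=5  C=3  D=6  E=16  F=11

20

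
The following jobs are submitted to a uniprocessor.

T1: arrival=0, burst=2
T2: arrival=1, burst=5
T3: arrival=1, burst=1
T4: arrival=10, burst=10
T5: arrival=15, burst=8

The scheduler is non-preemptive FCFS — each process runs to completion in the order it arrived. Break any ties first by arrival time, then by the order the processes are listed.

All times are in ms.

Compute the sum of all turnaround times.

Gantt: | T1 0-2 | T2 2-7 | T3 7-8 | idle 8-10 | T4 10-20 | T5 20-28 |
Completion: T1=2  T2=7  T3=8  T4=20  T5=28
Turnaround (C−A): T1=2  T2=6  T3=7  T4=10  T5=13
Turnaround = completion − arrival: T1=2, T2=6, T3=7, T4=10, T5=13
Total turnaround = 2 + 6 + 7 + 10 + 13 = 38

38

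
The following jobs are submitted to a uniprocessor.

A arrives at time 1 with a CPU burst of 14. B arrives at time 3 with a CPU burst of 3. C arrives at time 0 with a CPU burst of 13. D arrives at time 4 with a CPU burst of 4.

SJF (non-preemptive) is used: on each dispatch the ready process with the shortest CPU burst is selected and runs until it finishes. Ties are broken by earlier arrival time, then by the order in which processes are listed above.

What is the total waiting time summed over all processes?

Gantt: | C 0-13 | B 13-16 | D 16-20 | A 20-34 |
Completion: A=34  B=16  C=13  D=20
Waiting = turnaround − burst: A=19, B=10, C=0, D=12
Total waiting = 19 + 10 + 0 + 12 = 41

41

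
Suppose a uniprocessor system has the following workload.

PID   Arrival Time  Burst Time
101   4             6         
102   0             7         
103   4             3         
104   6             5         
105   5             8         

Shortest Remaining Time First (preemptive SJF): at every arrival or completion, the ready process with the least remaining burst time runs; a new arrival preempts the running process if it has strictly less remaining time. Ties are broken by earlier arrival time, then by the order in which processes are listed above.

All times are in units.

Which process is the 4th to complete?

101

Schedule: | 102 0-7 | 103 7-10 | 104 10-15 | 101 15-21 | 105 21-29 |
Completion: 101=21  102=7  103=10  104=15  105=29
Turnaround (C−A): 101=17  102=7  103=6  104=9  105=24
Finish order: 102 → 103 → 104 → 101 → 105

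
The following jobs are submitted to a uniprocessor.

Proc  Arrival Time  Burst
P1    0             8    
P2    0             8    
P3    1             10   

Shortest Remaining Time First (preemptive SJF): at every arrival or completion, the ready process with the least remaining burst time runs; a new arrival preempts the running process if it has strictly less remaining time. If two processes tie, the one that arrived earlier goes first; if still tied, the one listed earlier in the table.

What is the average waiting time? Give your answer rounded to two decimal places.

Timeline: | P1 0-8 | P2 8-16 | P3 16-26 |
Completion: P1=8  P2=16  P3=26
Turnaround (C−A): P1=8  P2=16  P3=25
Waiting times: P1=0, P2=8, P3=15
Average waiting = (0+8+15) / 3 = 23/3 = 7.67

7.67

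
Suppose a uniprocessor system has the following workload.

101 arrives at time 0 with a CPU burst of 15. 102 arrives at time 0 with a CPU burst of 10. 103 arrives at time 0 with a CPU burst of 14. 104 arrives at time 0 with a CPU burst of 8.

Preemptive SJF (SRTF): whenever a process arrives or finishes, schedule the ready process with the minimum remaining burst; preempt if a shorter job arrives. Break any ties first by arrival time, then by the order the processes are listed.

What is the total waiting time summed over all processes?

58

Gantt: | 104 0-8 | 102 8-18 | 103 18-32 | 101 32-47 |
Completion: 101=47  102=18  103=32  104=8
Turnaround (C−A): 101=47  102=18  103=32  104=8
Waiting = turnaround − burst: 101=32, 102=8, 103=18, 104=0
Total waiting = 32 + 8 + 18 + 0 = 58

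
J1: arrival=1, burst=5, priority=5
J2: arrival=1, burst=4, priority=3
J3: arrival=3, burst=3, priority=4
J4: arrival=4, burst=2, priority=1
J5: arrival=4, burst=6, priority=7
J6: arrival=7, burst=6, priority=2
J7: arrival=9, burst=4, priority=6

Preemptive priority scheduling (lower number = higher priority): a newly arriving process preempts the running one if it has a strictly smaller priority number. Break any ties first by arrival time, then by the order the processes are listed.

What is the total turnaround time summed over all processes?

90

Schedule: | idle 0-1 | J2 1-4 | J4 4-6 | J2 6-7 | J6 7-13 | J3 13-16 | J1 16-21 | J7 21-25 | J5 25-31 |
Completion: J1=21  J2=7  J3=16  J4=6  J5=31  J6=13  J7=25
Turnaround (C−A): J1=20  J2=6  J3=13  J4=2  J5=27  J6=6  J7=16
Turnaround = completion − arrival: J1=20, J2=6, J3=13, J4=2, J5=27, J6=6, J7=16
Total turnaround = 20 + 6 + 13 + 2 + 27 + 6 + 16 = 90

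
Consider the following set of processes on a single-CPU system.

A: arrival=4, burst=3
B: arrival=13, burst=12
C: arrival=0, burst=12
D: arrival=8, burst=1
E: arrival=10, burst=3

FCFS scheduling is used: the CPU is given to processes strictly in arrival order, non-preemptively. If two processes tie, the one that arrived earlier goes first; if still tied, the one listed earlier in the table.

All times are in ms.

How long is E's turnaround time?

Schedule: | C 0-12 | A 12-15 | D 15-16 | E 16-19 | B 19-31 |
Completion: A=15  B=31  C=12  D=16  E=19
Turnaround (C−A): A=11  B=18  C=12  D=8  E=9
Turnaround(E) = completion − arrival = 19 − 10 = 9

9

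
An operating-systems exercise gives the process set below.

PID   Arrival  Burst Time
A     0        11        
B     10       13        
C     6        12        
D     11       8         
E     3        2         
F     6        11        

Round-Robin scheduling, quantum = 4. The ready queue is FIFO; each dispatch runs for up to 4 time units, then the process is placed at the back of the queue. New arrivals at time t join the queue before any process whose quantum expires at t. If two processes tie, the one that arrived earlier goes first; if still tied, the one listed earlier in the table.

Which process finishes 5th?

Gantt: | A 0-4 | E 4-6 | A 6-10 | C 10-14 | F 14-18 | B 18-22 | A 22-25 | D 25-29 | C 29-33 | F 33-37 | B 37-41 | D 41-45 | C 45-49 | F 49-52 | B 52-57 |
Completion: A=25  B=57  C=49  D=45  E=6  F=52
Finish order: E → A → D → C → F → B

F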